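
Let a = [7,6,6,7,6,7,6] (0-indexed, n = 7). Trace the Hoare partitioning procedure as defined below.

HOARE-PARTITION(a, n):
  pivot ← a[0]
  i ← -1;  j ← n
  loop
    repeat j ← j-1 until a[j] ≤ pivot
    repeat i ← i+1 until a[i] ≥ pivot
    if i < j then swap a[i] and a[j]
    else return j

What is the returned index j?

4

pivot = a[0] = 7; i = -1, j = 7
j→6 (a[6]=6≤7), i→0 (a[0]=7≥7); i<j, swap → [6,6,6,7,6,7,7]
j→5 (a[5]=7≤7), i→3 (a[3]=7≥7); i<j, swap → [6,6,6,7,6,7,7]
j→4, i→5; i≥j, return j=4. a = [6,6,6,7,6,7,7]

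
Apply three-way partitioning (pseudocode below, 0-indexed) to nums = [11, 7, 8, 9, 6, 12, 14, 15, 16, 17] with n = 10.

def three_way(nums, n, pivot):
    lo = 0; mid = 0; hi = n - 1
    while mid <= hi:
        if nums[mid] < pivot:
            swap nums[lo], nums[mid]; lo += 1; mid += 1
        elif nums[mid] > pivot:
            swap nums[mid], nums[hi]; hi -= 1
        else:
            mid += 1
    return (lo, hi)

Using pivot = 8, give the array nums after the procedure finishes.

[6, 7, 8, 9, 12, 14, 15, 16, 17, 11]

lo=0 mid=0 hi=9
11>8: swap(0,9), hi=8 ⇒ [17, 7, 8, 9, 6, 12, 14, 15, 16, 11]
17>8: swap(0,8), hi=7 ⇒ [16, 7, 8, 9, 6, 12, 14, 15, 17, 11]
16>8: swap(0,7), hi=6 ⇒ [15, 7, 8, 9, 6, 12, 14, 16, 17, 11]
15>8: swap(0,6), hi=5 ⇒ [14, 7, 8, 9, 6, 12, 15, 16, 17, 11]
14>8: swap(0,5), hi=4 ⇒ [12, 7, 8, 9, 6, 14, 15, 16, 17, 11]
12>8: swap(0,4), hi=3 ⇒ [6, 7, 8, 9, 12, 14, 15, 16, 17, 11]
6<8: swap(0,0), lo=1 mid=1 ⇒ [6, 7, 8, 9, 12, 14, 15, 16, 17, 11]
7<8: swap(1,1), lo=2 mid=2 ⇒ [6, 7, 8, 9, 12, 14, 15, 16, 17, 11]
8=8: mid=3
9>8: swap(3,3), hi=2 ⇒ [6, 7, 8, 9, 12, 14, 15, 16, 17, 11]
done. lo=2 hi=2; nums=[6, 7, 8, 9, 12, 14, 15, 16, 17, 11]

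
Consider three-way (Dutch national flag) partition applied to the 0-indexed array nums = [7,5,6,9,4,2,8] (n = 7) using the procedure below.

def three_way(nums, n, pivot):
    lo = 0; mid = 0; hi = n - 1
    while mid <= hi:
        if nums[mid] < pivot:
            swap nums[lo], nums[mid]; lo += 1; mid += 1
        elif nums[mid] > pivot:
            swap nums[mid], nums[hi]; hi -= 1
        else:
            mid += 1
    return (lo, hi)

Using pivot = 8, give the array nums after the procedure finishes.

pivot = 8; lo=0, mid=0, hi=6
nums[mid]=7<8: swap nums[0],nums[0]; lo=1,mid=1 → [7,5,6,9,4,2,8]
nums[mid]=5<8: swap nums[1],nums[1]; lo=2,mid=2 → [7,5,6,9,4,2,8]
nums[mid]=6<8: swap nums[2],nums[2]; lo=3,mid=3 → [7,5,6,9,4,2,8]
nums[mid]=9>8: swap nums[3],nums[6]; hi=5 → [7,5,6,8,4,2,9]
nums[mid]=8=8: mid=4
nums[mid]=4<8: swap nums[3],nums[4]; lo=4,mid=5 → [7,5,6,4,8,2,9]
nums[mid]=2<8: swap nums[4],nums[5]; lo=5,mid=6 → [7,5,6,4,2,8,9]
end: lo=5, hi=5; nums = [7,5,6,4,2,8,9]

[7,5,6,4,2,8,9]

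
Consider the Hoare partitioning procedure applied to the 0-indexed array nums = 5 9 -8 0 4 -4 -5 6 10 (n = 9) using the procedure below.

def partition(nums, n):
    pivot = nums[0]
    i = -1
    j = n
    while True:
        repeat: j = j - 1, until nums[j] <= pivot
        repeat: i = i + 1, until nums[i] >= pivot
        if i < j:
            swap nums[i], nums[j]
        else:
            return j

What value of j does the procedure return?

pivot = nums[0] = 5; i = -1, j = 9
j→6 (nums[6]=-5≤5), i→0 (nums[0]=5≥5); i<j, swap → -5 9 -8 0 4 -4 5 6 10
j→5 (nums[5]=-4≤5), i→1 (nums[1]=9≥5); i<j, swap → -5 -4 -8 0 4 9 5 6 10
j→4, i→5; i≥j, return j=4. nums = -5 -4 -8 0 4 9 5 6 10

4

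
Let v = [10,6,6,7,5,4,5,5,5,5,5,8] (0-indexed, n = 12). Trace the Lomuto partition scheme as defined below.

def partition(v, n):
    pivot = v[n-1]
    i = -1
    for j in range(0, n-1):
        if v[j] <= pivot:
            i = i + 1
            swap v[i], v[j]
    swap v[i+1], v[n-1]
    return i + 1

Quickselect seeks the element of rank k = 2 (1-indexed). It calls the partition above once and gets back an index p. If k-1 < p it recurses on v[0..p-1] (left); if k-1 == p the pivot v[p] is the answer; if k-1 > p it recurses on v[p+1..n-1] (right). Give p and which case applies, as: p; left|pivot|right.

10; left

pivot=8, i=-1
j=0: 10>8, skip
j=1: 6≤8, i=0, swap(0,1) ⇒ [6,10,6,7,5,4,5,5,5,5,5,8]
j=2: 6≤8, i=1, swap(1,2) ⇒ [6,6,10,7,5,4,5,5,5,5,5,8]
j=3: 7≤8, i=2, swap(2,3) ⇒ [6,6,7,10,5,4,5,5,5,5,5,8]
j=4: 5≤8, i=3, swap(3,4) ⇒ [6,6,7,5,10,4,5,5,5,5,5,8]
j=5: 4≤8, i=4, swap(4,5) ⇒ [6,6,7,5,4,10,5,5,5,5,5,8]
j=6: 5≤8, i=5, swap(5,6) ⇒ [6,6,7,5,4,5,10,5,5,5,5,8]
j=7: 5≤8, i=6, swap(6,7) ⇒ [6,6,7,5,4,5,5,10,5,5,5,8]
j=8: 5≤8, i=7, swap(7,8) ⇒ [6,6,7,5,4,5,5,5,10,5,5,8]
j=9: 5≤8, i=8, swap(8,9) ⇒ [6,6,7,5,4,5,5,5,5,10,5,8]
j=10: 5≤8, i=9, swap(9,10) ⇒ [6,6,7,5,4,5,5,5,5,5,10,8]
swap(10,11) ⇒ [6,6,7,5,4,5,5,5,5,5,8,10]; return 10
p = 10; k-1 = 1 < 10 ⇒ left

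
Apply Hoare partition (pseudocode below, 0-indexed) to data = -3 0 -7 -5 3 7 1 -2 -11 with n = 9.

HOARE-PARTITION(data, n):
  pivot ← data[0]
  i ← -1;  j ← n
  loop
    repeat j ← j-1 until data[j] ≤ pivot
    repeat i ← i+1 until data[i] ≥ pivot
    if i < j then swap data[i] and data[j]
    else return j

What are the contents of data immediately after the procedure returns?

pivot=-3
j stops at 8 (-11), i stops at 0 (-3); swap ⇒ -11 0 -7 -5 3 7 1 -2 -3
j stops at 3 (-5), i stops at 1 (0); swap ⇒ -11 -5 -7 0 3 7 1 -2 -3
j stops at 2, i stops at 3; i≥j ⇒ return 2. data=-11 -5 -7 0 3 7 1 -2 -3

-11 -5 -7 0 3 7 1 -2 -3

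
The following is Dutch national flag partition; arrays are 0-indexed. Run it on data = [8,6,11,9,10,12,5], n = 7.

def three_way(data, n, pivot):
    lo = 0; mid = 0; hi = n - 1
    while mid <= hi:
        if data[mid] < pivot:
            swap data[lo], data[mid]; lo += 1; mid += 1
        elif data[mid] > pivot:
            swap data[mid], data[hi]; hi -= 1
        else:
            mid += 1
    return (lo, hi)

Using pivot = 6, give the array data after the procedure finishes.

lo=0 mid=0 hi=6
8>6: swap(0,6), hi=5 ⇒ [5,6,11,9,10,12,8]
5<6: swap(0,0), lo=1 mid=1 ⇒ [5,6,11,9,10,12,8]
6=6: mid=2
11>6: swap(2,5), hi=4 ⇒ [5,6,12,9,10,11,8]
12>6: swap(2,4), hi=3 ⇒ [5,6,10,9,12,11,8]
10>6: swap(2,3), hi=2 ⇒ [5,6,9,10,12,11,8]
9>6: swap(2,2), hi=1 ⇒ [5,6,9,10,12,11,8]
done. lo=1 hi=1; data=[5,6,9,10,12,11,8]

[5,6,9,10,12,11,8]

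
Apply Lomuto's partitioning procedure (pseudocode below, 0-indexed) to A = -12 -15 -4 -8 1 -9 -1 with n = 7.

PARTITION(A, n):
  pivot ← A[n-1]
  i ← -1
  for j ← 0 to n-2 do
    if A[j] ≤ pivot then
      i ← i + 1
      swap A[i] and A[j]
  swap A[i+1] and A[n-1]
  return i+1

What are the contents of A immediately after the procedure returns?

-12 -15 -4 -8 -9 -1 1

pivot=-1, i=-1
j=0: -12≤-1, i=0, swap(0,0) ⇒ -12 -15 -4 -8 1 -9 -1
j=1: -15≤-1, i=1, swap(1,1) ⇒ -12 -15 -4 -8 1 -9 -1
j=2: -4≤-1, i=2, swap(2,2) ⇒ -12 -15 -4 -8 1 -9 -1
j=3: -8≤-1, i=3, swap(3,3) ⇒ -12 -15 -4 -8 1 -9 -1
j=4: 1>-1, skip
j=5: -9≤-1, i=4, swap(4,5) ⇒ -12 -15 -4 -8 -9 1 -1
swap(5,6) ⇒ -12 -15 -4 -8 -9 -1 1; return 5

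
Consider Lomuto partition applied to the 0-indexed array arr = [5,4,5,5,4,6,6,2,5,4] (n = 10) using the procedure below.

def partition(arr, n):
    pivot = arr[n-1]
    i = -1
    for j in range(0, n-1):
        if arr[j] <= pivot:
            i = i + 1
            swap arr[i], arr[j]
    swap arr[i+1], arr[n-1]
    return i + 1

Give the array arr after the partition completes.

[4,4,2,4,5,6,6,5,5,5]

pivot=4, i=-1
j=0: 5>4, skip
j=1: 4≤4, i=0, swap(0,1) ⇒ [4,5,5,5,4,6,6,2,5,4]
j=2: 5>4, skip
j=3: 5>4, skip
j=4: 4≤4, i=1, swap(1,4) ⇒ [4,4,5,5,5,6,6,2,5,4]
j=5: 6>4, skip
j=6: 6>4, skip
j=7: 2≤4, i=2, swap(2,7) ⇒ [4,4,2,5,5,6,6,5,5,4]
j=8: 5>4, skip
swap(3,9) ⇒ [4,4,2,4,5,6,6,5,5,5]; return 3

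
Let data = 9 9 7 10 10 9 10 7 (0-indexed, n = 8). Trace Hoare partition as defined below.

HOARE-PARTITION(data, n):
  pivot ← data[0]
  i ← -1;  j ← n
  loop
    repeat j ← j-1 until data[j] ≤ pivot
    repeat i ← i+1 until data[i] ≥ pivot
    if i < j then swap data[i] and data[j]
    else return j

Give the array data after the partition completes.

7 9 7 10 10 9 10 9

pivot=9
j stops at 7 (7), i stops at 0 (9); swap ⇒ 7 9 7 10 10 9 10 9
j stops at 5 (9), i stops at 1 (9); swap ⇒ 7 9 7 10 10 9 10 9
j stops at 2, i stops at 3; i≥j ⇒ return 2. data=7 9 7 10 10 9 10 9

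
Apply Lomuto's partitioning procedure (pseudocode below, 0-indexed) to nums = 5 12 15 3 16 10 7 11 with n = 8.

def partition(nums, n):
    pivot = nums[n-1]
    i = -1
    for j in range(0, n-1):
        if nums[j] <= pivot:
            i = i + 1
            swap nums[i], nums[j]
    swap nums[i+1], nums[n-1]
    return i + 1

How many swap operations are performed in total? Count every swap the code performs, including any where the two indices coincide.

pivot = nums[7] = 11; i = -1
j=0: nums[0]=5 ≤ 11 → i=0, swap nums[0],nums[0] (no change) → 5 12 15 3 16 10 7 11
j=1: nums[1]=12 > 11 → no swap
j=2: nums[2]=15 > 11 → no swap
j=3: nums[3]=3 ≤ 11 → i=1, swap nums[1],nums[3] → 5 3 15 12 16 10 7 11
j=4: nums[4]=16 > 11 → no swap
j=5: nums[5]=10 ≤ 11 → i=2, swap nums[2],nums[5] → 5 3 10 12 16 15 7 11
j=6: nums[6]=7 ≤ 11 → i=3, swap nums[3],nums[6] → 5 3 10 7 16 15 12 11
final swap nums[4],nums[7] → 5 3 10 7 11 15 12 16; return 4

5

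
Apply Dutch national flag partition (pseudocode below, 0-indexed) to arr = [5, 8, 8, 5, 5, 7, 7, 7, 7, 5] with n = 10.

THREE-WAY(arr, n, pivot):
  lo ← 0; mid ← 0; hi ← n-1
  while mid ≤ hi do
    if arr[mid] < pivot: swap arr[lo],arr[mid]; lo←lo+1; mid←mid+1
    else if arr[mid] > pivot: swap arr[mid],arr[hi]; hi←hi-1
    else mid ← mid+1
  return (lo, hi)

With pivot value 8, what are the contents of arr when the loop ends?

[5, 5, 5, 7, 7, 7, 7, 5, 8, 8]

pivot = 8; lo=0, mid=0, hi=9
arr[mid]=5<8: swap arr[0],arr[0]; lo=1,mid=1 → [5, 8, 8, 5, 5, 7, 7, 7, 7, 5]
arr[mid]=8=8: mid=2
arr[mid]=8=8: mid=3
arr[mid]=5<8: swap arr[1],arr[3]; lo=2,mid=4 → [5, 5, 8, 8, 5, 7, 7, 7, 7, 5]
arr[mid]=5<8: swap arr[2],arr[4]; lo=3,mid=5 → [5, 5, 5, 8, 8, 7, 7, 7, 7, 5]
arr[mid]=7<8: swap arr[3],arr[5]; lo=4,mid=6 → [5, 5, 5, 7, 8, 8, 7, 7, 7, 5]
arr[mid]=7<8: swap arr[4],arr[6]; lo=5,mid=7 → [5, 5, 5, 7, 7, 8, 8, 7, 7, 5]
arr[mid]=7<8: swap arr[5],arr[7]; lo=6,mid=8 → [5, 5, 5, 7, 7, 7, 8, 8, 7, 5]
arr[mid]=7<8: swap arr[6],arr[8]; lo=7,mid=9 → [5, 5, 5, 7, 7, 7, 7, 8, 8, 5]
arr[mid]=5<8: swap arr[7],arr[9]; lo=8,mid=10 → [5, 5, 5, 7, 7, 7, 7, 5, 8, 8]
end: lo=8, hi=9; arr = [5, 5, 5, 7, 7, 7, 7, 5, 8, 8]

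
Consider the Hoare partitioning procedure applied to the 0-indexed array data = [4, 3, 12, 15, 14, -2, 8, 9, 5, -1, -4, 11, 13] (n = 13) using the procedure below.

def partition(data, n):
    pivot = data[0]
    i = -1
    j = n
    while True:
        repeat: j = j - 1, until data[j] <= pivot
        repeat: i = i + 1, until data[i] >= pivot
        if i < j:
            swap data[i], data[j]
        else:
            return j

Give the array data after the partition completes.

[-4, 3, -1, -2, 14, 15, 8, 9, 5, 12, 4, 11, 13]

pivot=4
j stops at 10 (-4), i stops at 0 (4); swap ⇒ [-4, 3, 12, 15, 14, -2, 8, 9, 5, -1, 4, 11, 13]
j stops at 9 (-1), i stops at 2 (12); swap ⇒ [-4, 3, -1, 15, 14, -2, 8, 9, 5, 12, 4, 11, 13]
j stops at 5 (-2), i stops at 3 (15); swap ⇒ [-4, 3, -1, -2, 14, 15, 8, 9, 5, 12, 4, 11, 13]
j stops at 3, i stops at 4; i≥j ⇒ return 3. data=[-4, 3, -1, -2, 14, 15, 8, 9, 5, 12, 4, 11, 13]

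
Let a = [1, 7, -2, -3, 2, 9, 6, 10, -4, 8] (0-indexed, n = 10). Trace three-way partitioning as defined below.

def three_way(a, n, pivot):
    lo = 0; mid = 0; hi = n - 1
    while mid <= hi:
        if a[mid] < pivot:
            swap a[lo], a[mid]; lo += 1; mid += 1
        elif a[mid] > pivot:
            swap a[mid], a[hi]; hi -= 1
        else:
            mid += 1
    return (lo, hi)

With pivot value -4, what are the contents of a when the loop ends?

[-4, -2, -3, 2, 9, 6, 10, 7, 8, 1]

pivot = -4; lo=0, mid=0, hi=9
a[mid]=1>-4: swap a[0],a[9]; hi=8 → [8, 7, -2, -3, 2, 9, 6, 10, -4, 1]
a[mid]=8>-4: swap a[0],a[8]; hi=7 → [-4, 7, -2, -3, 2, 9, 6, 10, 8, 1]
a[mid]=-4=-4: mid=1
a[mid]=7>-4: swap a[1],a[7]; hi=6 → [-4, 10, -2, -3, 2, 9, 6, 7, 8, 1]
a[mid]=10>-4: swap a[1],a[6]; hi=5 → [-4, 6, -2, -3, 2, 9, 10, 7, 8, 1]
a[mid]=6>-4: swap a[1],a[5]; hi=4 → [-4, 9, -2, -3, 2, 6, 10, 7, 8, 1]
a[mid]=9>-4: swap a[1],a[4]; hi=3 → [-4, 2, -2, -3, 9, 6, 10, 7, 8, 1]
a[mid]=2>-4: swap a[1],a[3]; hi=2 → [-4, -3, -2, 2, 9, 6, 10, 7, 8, 1]
a[mid]=-3>-4: swap a[1],a[2]; hi=1 → [-4, -2, -3, 2, 9, 6, 10, 7, 8, 1]
a[mid]=-2>-4: swap a[1],a[1]; hi=0 → [-4, -2, -3, 2, 9, 6, 10, 7, 8, 1]
end: lo=0, hi=0; a = [-4, -2, -3, 2, 9, 6, 10, 7, 8, 1]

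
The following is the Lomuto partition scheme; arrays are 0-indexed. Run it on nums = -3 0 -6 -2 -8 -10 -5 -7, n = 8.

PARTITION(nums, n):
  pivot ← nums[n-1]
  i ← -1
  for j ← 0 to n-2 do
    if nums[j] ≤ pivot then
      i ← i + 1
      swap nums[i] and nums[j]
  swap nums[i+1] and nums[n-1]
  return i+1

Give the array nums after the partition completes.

-8 -10 -7 -2 -3 0 -5 -6

pivot=-7, i=-1
j=0: -3>-7, skip
j=1: 0>-7, skip
j=2: -6>-7, skip
j=3: -2>-7, skip
j=4: -8≤-7, i=0, swap(0,4) ⇒ -8 0 -6 -2 -3 -10 -5 -7
j=5: -10≤-7, i=1, swap(1,5) ⇒ -8 -10 -6 -2 -3 0 -5 -7
j=6: -5>-7, skip
swap(2,7) ⇒ -8 -10 -7 -2 -3 0 -5 -6; return 2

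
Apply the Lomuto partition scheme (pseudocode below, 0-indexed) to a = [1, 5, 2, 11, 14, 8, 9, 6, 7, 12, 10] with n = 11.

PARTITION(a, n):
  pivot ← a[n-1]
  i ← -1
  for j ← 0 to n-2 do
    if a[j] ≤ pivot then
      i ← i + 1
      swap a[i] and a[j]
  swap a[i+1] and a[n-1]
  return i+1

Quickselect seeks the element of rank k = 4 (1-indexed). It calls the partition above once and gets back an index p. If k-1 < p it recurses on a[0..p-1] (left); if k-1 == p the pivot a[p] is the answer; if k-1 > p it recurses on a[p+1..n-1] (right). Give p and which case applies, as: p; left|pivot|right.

pivot = a[10] = 10; i = -1
j=0: a[0]=1 ≤ 10 → i=0, swap a[0],a[0] (no change) → [1, 5, 2, 11, 14, 8, 9, 6, 7, 12, 10]
j=1: a[1]=5 ≤ 10 → i=1, swap a[1],a[1] (no change) → [1, 5, 2, 11, 14, 8, 9, 6, 7, 12, 10]
j=2: a[2]=2 ≤ 10 → i=2, swap a[2],a[2] (no change) → [1, 5, 2, 11, 14, 8, 9, 6, 7, 12, 10]
j=3: a[3]=11 > 10 → no swap
j=4: a[4]=14 > 10 → no swap
j=5: a[5]=8 ≤ 10 → i=3, swap a[3],a[5] → [1, 5, 2, 8, 14, 11, 9, 6, 7, 12, 10]
j=6: a[6]=9 ≤ 10 → i=4, swap a[4],a[6] → [1, 5, 2, 8, 9, 11, 14, 6, 7, 12, 10]
j=7: a[7]=6 ≤ 10 → i=5, swap a[5],a[7] → [1, 5, 2, 8, 9, 6, 14, 11, 7, 12, 10]
j=8: a[8]=7 ≤ 10 → i=6, swap a[6],a[8] → [1, 5, 2, 8, 9, 6, 7, 11, 14, 12, 10]
j=9: a[9]=12 > 10 → no swap
final swap a[7],a[10] → [1, 5, 2, 8, 9, 6, 7, 10, 14, 12, 11]; return 7
p = 7; k-1 = 3 < 7 ⇒ left

7; left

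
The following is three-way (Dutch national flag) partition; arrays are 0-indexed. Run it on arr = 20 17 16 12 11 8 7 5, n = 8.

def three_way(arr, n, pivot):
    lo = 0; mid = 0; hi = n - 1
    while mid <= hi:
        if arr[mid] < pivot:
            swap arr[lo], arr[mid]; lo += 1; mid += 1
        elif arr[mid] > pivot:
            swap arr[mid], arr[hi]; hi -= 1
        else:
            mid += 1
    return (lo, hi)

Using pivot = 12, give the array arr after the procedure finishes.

lo=0 mid=0 hi=7
20>12: swap(0,7), hi=6 ⇒ 5 17 16 12 11 8 7 20
5<12: swap(0,0), lo=1 mid=1 ⇒ 5 17 16 12 11 8 7 20
17>12: swap(1,6), hi=5 ⇒ 5 7 16 12 11 8 17 20
7<12: swap(1,1), lo=2 mid=2 ⇒ 5 7 16 12 11 8 17 20
16>12: swap(2,5), hi=4 ⇒ 5 7 8 12 11 16 17 20
8<12: swap(2,2), lo=3 mid=3 ⇒ 5 7 8 12 11 16 17 20
12=12: mid=4
11<12: swap(3,4), lo=4 mid=5 ⇒ 5 7 8 11 12 16 17 20
done. lo=4 hi=4; arr=5 7 8 11 12 16 17 20

5 7 8 11 12 16 17 20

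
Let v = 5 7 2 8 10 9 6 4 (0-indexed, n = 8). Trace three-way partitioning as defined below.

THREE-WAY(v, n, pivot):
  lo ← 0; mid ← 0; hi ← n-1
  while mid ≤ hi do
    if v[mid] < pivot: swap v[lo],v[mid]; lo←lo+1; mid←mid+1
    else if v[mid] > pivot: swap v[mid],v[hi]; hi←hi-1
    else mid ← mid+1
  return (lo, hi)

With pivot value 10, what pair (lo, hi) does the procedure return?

(7, 7)

lo=0 mid=0 hi=7
5<10: swap(0,0), lo=1 mid=1 ⇒ 5 7 2 8 10 9 6 4
7<10: swap(1,1), lo=2 mid=2 ⇒ 5 7 2 8 10 9 6 4
2<10: swap(2,2), lo=3 mid=3 ⇒ 5 7 2 8 10 9 6 4
8<10: swap(3,3), lo=4 mid=4 ⇒ 5 7 2 8 10 9 6 4
10=10: mid=5
9<10: swap(4,5), lo=5 mid=6 ⇒ 5 7 2 8 9 10 6 4
6<10: swap(5,6), lo=6 mid=7 ⇒ 5 7 2 8 9 6 10 4
4<10: swap(6,7), lo=7 mid=8 ⇒ 5 7 2 8 9 6 4 10
done. lo=7 hi=7; v=5 7 2 8 9 6 4 10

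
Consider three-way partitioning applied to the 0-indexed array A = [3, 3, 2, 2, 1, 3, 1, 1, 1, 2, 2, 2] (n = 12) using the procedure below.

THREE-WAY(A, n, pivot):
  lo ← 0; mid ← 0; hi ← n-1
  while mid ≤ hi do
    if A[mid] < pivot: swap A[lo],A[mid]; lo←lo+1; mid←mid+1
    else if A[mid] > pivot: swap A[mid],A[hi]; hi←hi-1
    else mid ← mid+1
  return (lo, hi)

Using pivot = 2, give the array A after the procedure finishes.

[1, 1, 1, 1, 2, 2, 2, 2, 2, 3, 3, 3]

lo=0 mid=0 hi=11
3>2: swap(0,11), hi=10 ⇒ [2, 3, 2, 2, 1, 3, 1, 1, 1, 2, 2, 3]
2=2: mid=1
3>2: swap(1,10), hi=9 ⇒ [2, 2, 2, 2, 1, 3, 1, 1, 1, 2, 3, 3]
2=2: mid=2
2=2: mid=3
2=2: mid=4
1<2: swap(0,4), lo=1 mid=5 ⇒ [1, 2, 2, 2, 2, 3, 1, 1, 1, 2, 3, 3]
3>2: swap(5,9), hi=8 ⇒ [1, 2, 2, 2, 2, 2, 1, 1, 1, 3, 3, 3]
2=2: mid=6
1<2: swap(1,6), lo=2 mid=7 ⇒ [1, 1, 2, 2, 2, 2, 2, 1, 1, 3, 3, 3]
1<2: swap(2,7), lo=3 mid=8 ⇒ [1, 1, 1, 2, 2, 2, 2, 2, 1, 3, 3, 3]
1<2: swap(3,8), lo=4 mid=9 ⇒ [1, 1, 1, 1, 2, 2, 2, 2, 2, 3, 3, 3]
done. lo=4 hi=8; A=[1, 1, 1, 1, 2, 2, 2, 2, 2, 3, 3, 3]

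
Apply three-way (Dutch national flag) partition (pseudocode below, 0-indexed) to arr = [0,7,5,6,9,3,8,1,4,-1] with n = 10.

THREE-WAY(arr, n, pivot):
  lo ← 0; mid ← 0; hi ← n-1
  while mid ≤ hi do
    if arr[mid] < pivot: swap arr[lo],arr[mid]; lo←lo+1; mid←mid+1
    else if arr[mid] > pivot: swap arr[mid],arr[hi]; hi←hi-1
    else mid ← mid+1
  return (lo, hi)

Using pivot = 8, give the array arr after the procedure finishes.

[0,7,5,6,-1,3,1,4,8,9]

lo=0 mid=0 hi=9
0<8: swap(0,0), lo=1 mid=1 ⇒ [0,7,5,6,9,3,8,1,4,-1]
7<8: swap(1,1), lo=2 mid=2 ⇒ [0,7,5,6,9,3,8,1,4,-1]
5<8: swap(2,2), lo=3 mid=3 ⇒ [0,7,5,6,9,3,8,1,4,-1]
6<8: swap(3,3), lo=4 mid=4 ⇒ [0,7,5,6,9,3,8,1,4,-1]
9>8: swap(4,9), hi=8 ⇒ [0,7,5,6,-1,3,8,1,4,9]
-1<8: swap(4,4), lo=5 mid=5 ⇒ [0,7,5,6,-1,3,8,1,4,9]
3<8: swap(5,5), lo=6 mid=6 ⇒ [0,7,5,6,-1,3,8,1,4,9]
8=8: mid=7
1<8: swap(6,7), lo=7 mid=8 ⇒ [0,7,5,6,-1,3,1,8,4,9]
4<8: swap(7,8), lo=8 mid=9 ⇒ [0,7,5,6,-1,3,1,4,8,9]
done. lo=8 hi=8; arr=[0,7,5,6,-1,3,1,4,8,9]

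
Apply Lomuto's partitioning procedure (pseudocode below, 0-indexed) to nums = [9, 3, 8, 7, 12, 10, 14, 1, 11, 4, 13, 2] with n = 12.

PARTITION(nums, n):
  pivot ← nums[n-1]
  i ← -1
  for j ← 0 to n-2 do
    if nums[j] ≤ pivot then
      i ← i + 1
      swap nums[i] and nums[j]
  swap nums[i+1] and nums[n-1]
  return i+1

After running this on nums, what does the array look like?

[1, 2, 8, 7, 12, 10, 14, 9, 11, 4, 13, 3]

pivot=2, i=-1
j=0: 9>2, skip
j=1: 3>2, skip
j=2: 8>2, skip
j=3: 7>2, skip
j=4: 12>2, skip
j=5: 10>2, skip
j=6: 14>2, skip
j=7: 1≤2, i=0, swap(0,7) ⇒ [1, 3, 8, 7, 12, 10, 14, 9, 11, 4, 13, 2]
j=8: 11>2, skip
j=9: 4>2, skip
j=10: 13>2, skip
swap(1,11) ⇒ [1, 2, 8, 7, 12, 10, 14, 9, 11, 4, 13, 3]; return 1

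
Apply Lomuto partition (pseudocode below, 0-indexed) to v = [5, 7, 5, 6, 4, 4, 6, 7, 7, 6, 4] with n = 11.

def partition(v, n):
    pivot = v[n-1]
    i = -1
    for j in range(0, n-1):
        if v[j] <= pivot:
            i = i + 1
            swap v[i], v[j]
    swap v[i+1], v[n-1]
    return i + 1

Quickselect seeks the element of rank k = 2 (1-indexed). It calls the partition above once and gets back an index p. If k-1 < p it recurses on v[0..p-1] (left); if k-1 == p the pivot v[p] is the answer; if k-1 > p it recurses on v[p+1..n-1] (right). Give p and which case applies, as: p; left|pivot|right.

2; left

pivot=4, i=-1
j=0: 5>4, skip
j=1: 7>4, skip
j=2: 5>4, skip
j=3: 6>4, skip
j=4: 4≤4, i=0, swap(0,4) ⇒ [4, 7, 5, 6, 5, 4, 6, 7, 7, 6, 4]
j=5: 4≤4, i=1, swap(1,5) ⇒ [4, 4, 5, 6, 5, 7, 6, 7, 7, 6, 4]
j=6: 6>4, skip
j=7: 7>4, skip
j=8: 7>4, skip
j=9: 6>4, skip
swap(2,10) ⇒ [4, 4, 4, 6, 5, 7, 6, 7, 7, 6, 5]; return 2
p = 2; k-1 = 1 < 2 ⇒ left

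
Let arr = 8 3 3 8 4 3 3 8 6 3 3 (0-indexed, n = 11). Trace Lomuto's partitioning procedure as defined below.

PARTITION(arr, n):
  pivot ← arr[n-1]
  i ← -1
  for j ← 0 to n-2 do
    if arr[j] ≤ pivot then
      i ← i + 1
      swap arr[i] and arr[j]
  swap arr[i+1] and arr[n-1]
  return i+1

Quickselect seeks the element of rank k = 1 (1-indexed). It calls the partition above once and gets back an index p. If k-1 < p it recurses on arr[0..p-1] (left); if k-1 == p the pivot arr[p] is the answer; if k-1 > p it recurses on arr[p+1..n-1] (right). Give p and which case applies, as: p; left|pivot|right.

5; left

pivot = arr[10] = 3; i = -1
j=0: arr[0]=8 > 3 → no swap
j=1: arr[1]=3 ≤ 3 → i=0, swap arr[0],arr[1] → 3 8 3 8 4 3 3 8 6 3 3
j=2: arr[2]=3 ≤ 3 → i=1, swap arr[1],arr[2] → 3 3 8 8 4 3 3 8 6 3 3
j=3: arr[3]=8 > 3 → no swap
j=4: arr[4]=4 > 3 → no swap
j=5: arr[5]=3 ≤ 3 → i=2, swap arr[2],arr[5] → 3 3 3 8 4 8 3 8 6 3 3
j=6: arr[6]=3 ≤ 3 → i=3, swap arr[3],arr[6] → 3 3 3 3 4 8 8 8 6 3 3
j=7: arr[7]=8 > 3 → no swap
j=8: arr[8]=6 > 3 → no swap
j=9: arr[9]=3 ≤ 3 → i=4, swap arr[4],arr[9] → 3 3 3 3 3 8 8 8 6 4 3
final swap arr[5],arr[10] → 3 3 3 3 3 3 8 8 6 4 8; return 5
p = 5; k-1 = 0 < 5 ⇒ left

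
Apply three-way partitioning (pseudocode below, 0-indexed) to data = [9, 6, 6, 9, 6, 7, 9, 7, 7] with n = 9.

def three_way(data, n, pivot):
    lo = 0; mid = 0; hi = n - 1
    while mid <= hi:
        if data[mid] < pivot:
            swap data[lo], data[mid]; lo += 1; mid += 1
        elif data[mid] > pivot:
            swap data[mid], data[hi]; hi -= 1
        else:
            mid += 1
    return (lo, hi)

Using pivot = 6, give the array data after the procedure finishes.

lo=0 mid=0 hi=8
9>6: swap(0,8), hi=7 ⇒ [7, 6, 6, 9, 6, 7, 9, 7, 9]
7>6: swap(0,7), hi=6 ⇒ [7, 6, 6, 9, 6, 7, 9, 7, 9]
7>6: swap(0,6), hi=5 ⇒ [9, 6, 6, 9, 6, 7, 7, 7, 9]
9>6: swap(0,5), hi=4 ⇒ [7, 6, 6, 9, 6, 9, 7, 7, 9]
7>6: swap(0,4), hi=3 ⇒ [6, 6, 6, 9, 7, 9, 7, 7, 9]
6=6: mid=1
6=6: mid=2
6=6: mid=3
9>6: swap(3,3), hi=2 ⇒ [6, 6, 6, 9, 7, 9, 7, 7, 9]
done. lo=0 hi=2; data=[6, 6, 6, 9, 7, 9, 7, 7, 9]

[6, 6, 6, 9, 7, 9, 7, 7, 9]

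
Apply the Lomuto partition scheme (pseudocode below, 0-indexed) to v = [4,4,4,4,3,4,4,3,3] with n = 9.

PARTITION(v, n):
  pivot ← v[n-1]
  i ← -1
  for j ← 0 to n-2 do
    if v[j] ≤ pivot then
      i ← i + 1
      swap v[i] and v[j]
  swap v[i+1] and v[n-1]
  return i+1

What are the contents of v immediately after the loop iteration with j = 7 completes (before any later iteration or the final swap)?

pivot=3, i=-1
j=0: 4>3, skip
j=1: 4>3, skip
j=2: 4>3, skip
j=3: 4>3, skip
j=4: 3≤3, i=0, swap(0,4) ⇒ [3,4,4,4,4,4,4,3,3]
j=5: 4>3, skip
j=6: 4>3, skip
j=7: 3≤3, i=1, swap(1,7) ⇒ [3,3,4,4,4,4,4,4,3]
(after j=7) v = [3,3,4,4,4,4,4,4,3]

[3,3,4,4,4,4,4,4,3]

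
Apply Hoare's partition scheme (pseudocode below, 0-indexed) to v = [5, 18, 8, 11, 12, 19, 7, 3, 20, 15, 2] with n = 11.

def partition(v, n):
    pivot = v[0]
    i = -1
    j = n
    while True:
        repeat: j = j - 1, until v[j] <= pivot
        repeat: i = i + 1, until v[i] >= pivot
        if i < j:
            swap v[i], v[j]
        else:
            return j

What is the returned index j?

pivot=5
j stops at 10 (2), i stops at 0 (5); swap ⇒ [2, 18, 8, 11, 12, 19, 7, 3, 20, 15, 5]
j stops at 7 (3), i stops at 1 (18); swap ⇒ [2, 3, 8, 11, 12, 19, 7, 18, 20, 15, 5]
j stops at 1, i stops at 2; i≥j ⇒ return 1. v=[2, 3, 8, 11, 12, 19, 7, 18, 20, 15, 5]

1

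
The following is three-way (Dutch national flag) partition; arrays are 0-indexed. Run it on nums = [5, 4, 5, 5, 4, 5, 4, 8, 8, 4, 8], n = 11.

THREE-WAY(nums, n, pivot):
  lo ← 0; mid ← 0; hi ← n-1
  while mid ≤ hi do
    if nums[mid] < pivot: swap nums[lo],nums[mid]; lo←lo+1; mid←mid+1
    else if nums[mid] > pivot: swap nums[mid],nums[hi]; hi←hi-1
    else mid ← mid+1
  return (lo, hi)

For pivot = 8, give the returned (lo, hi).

lo=0 mid=0 hi=10
5<8: swap(0,0), lo=1 mid=1 ⇒ [5, 4, 5, 5, 4, 5, 4, 8, 8, 4, 8]
4<8: swap(1,1), lo=2 mid=2 ⇒ [5, 4, 5, 5, 4, 5, 4, 8, 8, 4, 8]
5<8: swap(2,2), lo=3 mid=3 ⇒ [5, 4, 5, 5, 4, 5, 4, 8, 8, 4, 8]
5<8: swap(3,3), lo=4 mid=4 ⇒ [5, 4, 5, 5, 4, 5, 4, 8, 8, 4, 8]
4<8: swap(4,4), lo=5 mid=5 ⇒ [5, 4, 5, 5, 4, 5, 4, 8, 8, 4, 8]
5<8: swap(5,5), lo=6 mid=6 ⇒ [5, 4, 5, 5, 4, 5, 4, 8, 8, 4, 8]
4<8: swap(6,6), lo=7 mid=7 ⇒ [5, 4, 5, 5, 4, 5, 4, 8, 8, 4, 8]
8=8: mid=8
8=8: mid=9
4<8: swap(7,9), lo=8 mid=10 ⇒ [5, 4, 5, 5, 4, 5, 4, 4, 8, 8, 8]
8=8: mid=11
done. lo=8 hi=10; nums=[5, 4, 5, 5, 4, 5, 4, 4, 8, 8, 8]

(8, 10)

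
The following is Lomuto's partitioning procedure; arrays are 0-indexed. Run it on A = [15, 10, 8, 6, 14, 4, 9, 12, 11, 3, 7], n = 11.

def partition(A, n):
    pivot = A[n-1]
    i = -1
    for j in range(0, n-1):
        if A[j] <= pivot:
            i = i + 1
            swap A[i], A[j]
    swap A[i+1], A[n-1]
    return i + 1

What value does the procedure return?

3

pivot=7, i=-1
j=0: 15>7, skip
j=1: 10>7, skip
j=2: 8>7, skip
j=3: 6≤7, i=0, swap(0,3) ⇒ [6, 10, 8, 15, 14, 4, 9, 12, 11, 3, 7]
j=4: 14>7, skip
j=5: 4≤7, i=1, swap(1,5) ⇒ [6, 4, 8, 15, 14, 10, 9, 12, 11, 3, 7]
j=6: 9>7, skip
j=7: 12>7, skip
j=8: 11>7, skip
j=9: 3≤7, i=2, swap(2,9) ⇒ [6, 4, 3, 15, 14, 10, 9, 12, 11, 8, 7]
swap(3,10) ⇒ [6, 4, 3, 7, 14, 10, 9, 12, 11, 8, 15]; return 3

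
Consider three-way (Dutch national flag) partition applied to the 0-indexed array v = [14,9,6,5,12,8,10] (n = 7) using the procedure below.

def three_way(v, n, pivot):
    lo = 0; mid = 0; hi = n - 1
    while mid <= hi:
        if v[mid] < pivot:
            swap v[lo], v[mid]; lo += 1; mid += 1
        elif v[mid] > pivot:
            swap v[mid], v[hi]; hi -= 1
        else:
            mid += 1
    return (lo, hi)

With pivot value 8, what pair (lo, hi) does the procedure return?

lo=0 mid=0 hi=6
14>8: swap(0,6), hi=5 ⇒ [10,9,6,5,12,8,14]
10>8: swap(0,5), hi=4 ⇒ [8,9,6,5,12,10,14]
8=8: mid=1
9>8: swap(1,4), hi=3 ⇒ [8,12,6,5,9,10,14]
12>8: swap(1,3), hi=2 ⇒ [8,5,6,12,9,10,14]
5<8: swap(0,1), lo=1 mid=2 ⇒ [5,8,6,12,9,10,14]
6<8: swap(1,2), lo=2 mid=3 ⇒ [5,6,8,12,9,10,14]
done. lo=2 hi=2; v=[5,6,8,12,9,10,14]

(2, 2)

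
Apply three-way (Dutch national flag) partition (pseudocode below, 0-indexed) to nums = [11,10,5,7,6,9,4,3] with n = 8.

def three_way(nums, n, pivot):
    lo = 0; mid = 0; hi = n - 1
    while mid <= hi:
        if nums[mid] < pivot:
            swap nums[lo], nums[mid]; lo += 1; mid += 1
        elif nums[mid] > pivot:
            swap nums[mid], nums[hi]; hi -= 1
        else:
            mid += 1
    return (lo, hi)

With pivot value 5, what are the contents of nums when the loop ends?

pivot = 5; lo=0, mid=0, hi=7
nums[mid]=11>5: swap nums[0],nums[7]; hi=6 → [3,10,5,7,6,9,4,11]
nums[mid]=3<5: swap nums[0],nums[0]; lo=1,mid=1 → [3,10,5,7,6,9,4,11]
nums[mid]=10>5: swap nums[1],nums[6]; hi=5 → [3,4,5,7,6,9,10,11]
nums[mid]=4<5: swap nums[1],nums[1]; lo=2,mid=2 → [3,4,5,7,6,9,10,11]
nums[mid]=5=5: mid=3
nums[mid]=7>5: swap nums[3],nums[5]; hi=4 → [3,4,5,9,6,7,10,11]
nums[mid]=9>5: swap nums[3],nums[4]; hi=3 → [3,4,5,6,9,7,10,11]
nums[mid]=6>5: swap nums[3],nums[3]; hi=2 → [3,4,5,6,9,7,10,11]
end: lo=2, hi=2; nums = [3,4,5,6,9,7,10,11]

[3,4,5,6,9,7,10,11]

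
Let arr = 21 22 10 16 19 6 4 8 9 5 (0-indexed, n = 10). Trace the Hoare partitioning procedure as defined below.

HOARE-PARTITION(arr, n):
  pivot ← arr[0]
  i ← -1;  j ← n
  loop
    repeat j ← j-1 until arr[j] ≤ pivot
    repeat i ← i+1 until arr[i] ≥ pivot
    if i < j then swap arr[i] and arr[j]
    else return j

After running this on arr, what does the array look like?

5 9 10 16 19 6 4 8 22 21

pivot = arr[0] = 21; i = -1, j = 10
j→9 (arr[9]=5≤21), i→0 (arr[0]=21≥21); i<j, swap → 5 22 10 16 19 6 4 8 9 21
j→8 (arr[8]=9≤21), i→1 (arr[1]=22≥21); i<j, swap → 5 9 10 16 19 6 4 8 22 21
j→7, i→8; i≥j, return j=7. arr = 5 9 10 16 19 6 4 8 22 21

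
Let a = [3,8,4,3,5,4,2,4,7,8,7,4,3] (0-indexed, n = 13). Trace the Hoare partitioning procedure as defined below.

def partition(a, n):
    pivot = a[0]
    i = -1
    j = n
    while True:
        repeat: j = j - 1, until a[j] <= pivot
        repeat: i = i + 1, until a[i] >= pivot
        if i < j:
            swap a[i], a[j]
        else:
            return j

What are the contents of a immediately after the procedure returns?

[3,2,3,4,5,4,8,4,7,8,7,4,3]

pivot=3
j stops at 12 (3), i stops at 0 (3); swap ⇒ [3,8,4,3,5,4,2,4,7,8,7,4,3]
j stops at 6 (2), i stops at 1 (8); swap ⇒ [3,2,4,3,5,4,8,4,7,8,7,4,3]
j stops at 3 (3), i stops at 2 (4); swap ⇒ [3,2,3,4,5,4,8,4,7,8,7,4,3]
j stops at 2, i stops at 3; i≥j ⇒ return 2. a=[3,2,3,4,5,4,8,4,7,8,7,4,3]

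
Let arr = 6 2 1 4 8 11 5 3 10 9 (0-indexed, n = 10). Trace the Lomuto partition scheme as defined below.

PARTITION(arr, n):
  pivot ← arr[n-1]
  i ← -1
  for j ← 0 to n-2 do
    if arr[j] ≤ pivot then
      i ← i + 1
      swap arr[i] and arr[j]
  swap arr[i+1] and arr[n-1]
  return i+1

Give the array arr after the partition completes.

pivot=9, i=-1
j=0: 6≤9, i=0, swap(0,0) ⇒ 6 2 1 4 8 11 5 3 10 9
j=1: 2≤9, i=1, swap(1,1) ⇒ 6 2 1 4 8 11 5 3 10 9
j=2: 1≤9, i=2, swap(2,2) ⇒ 6 2 1 4 8 11 5 3 10 9
j=3: 4≤9, i=3, swap(3,3) ⇒ 6 2 1 4 8 11 5 3 10 9
j=4: 8≤9, i=4, swap(4,4) ⇒ 6 2 1 4 8 11 5 3 10 9
j=5: 11>9, skip
j=6: 5≤9, i=5, swap(5,6) ⇒ 6 2 1 4 8 5 11 3 10 9
j=7: 3≤9, i=6, swap(6,7) ⇒ 6 2 1 4 8 5 3 11 10 9
j=8: 10>9, skip
swap(7,9) ⇒ 6 2 1 4 8 5 3 9 10 11; return 7

6 2 1 4 8 5 3 9 10 11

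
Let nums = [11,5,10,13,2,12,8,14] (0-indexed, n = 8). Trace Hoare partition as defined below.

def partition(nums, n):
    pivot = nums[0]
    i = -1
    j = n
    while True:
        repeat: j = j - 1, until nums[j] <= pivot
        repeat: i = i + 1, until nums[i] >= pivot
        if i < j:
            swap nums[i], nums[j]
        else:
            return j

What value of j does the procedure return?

3

pivot=11
j stops at 6 (8), i stops at 0 (11); swap ⇒ [8,5,10,13,2,12,11,14]
j stops at 4 (2), i stops at 3 (13); swap ⇒ [8,5,10,2,13,12,11,14]
j stops at 3, i stops at 4; i≥j ⇒ return 3. nums=[8,5,10,2,13,12,11,14]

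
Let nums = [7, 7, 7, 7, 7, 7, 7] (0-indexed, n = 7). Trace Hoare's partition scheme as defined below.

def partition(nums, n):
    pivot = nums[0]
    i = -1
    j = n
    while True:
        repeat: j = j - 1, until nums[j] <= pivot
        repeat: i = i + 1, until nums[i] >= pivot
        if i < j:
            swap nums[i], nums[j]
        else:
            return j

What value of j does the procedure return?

3

pivot = nums[0] = 7; i = -1, j = 7
j→6 (nums[6]=7≤7), i→0 (nums[0]=7≥7); i<j, swap → [7, 7, 7, 7, 7, 7, 7]
j→5 (nums[5]=7≤7), i→1 (nums[1]=7≥7); i<j, swap → [7, 7, 7, 7, 7, 7, 7]
j→4 (nums[4]=7≤7), i→2 (nums[2]=7≥7); i<j, swap → [7, 7, 7, 7, 7, 7, 7]
j→3, i→3; i≥j, return j=3. nums = [7, 7, 7, 7, 7, 7, 7]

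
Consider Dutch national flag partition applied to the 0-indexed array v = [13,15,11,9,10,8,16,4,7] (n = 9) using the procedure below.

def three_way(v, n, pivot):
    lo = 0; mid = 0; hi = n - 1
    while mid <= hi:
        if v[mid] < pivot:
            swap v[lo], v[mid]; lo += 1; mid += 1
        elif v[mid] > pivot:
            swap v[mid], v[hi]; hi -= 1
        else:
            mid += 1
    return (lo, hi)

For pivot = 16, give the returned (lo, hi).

lo=0 mid=0 hi=8
13<16: swap(0,0), lo=1 mid=1 ⇒ [13,15,11,9,10,8,16,4,7]
15<16: swap(1,1), lo=2 mid=2 ⇒ [13,15,11,9,10,8,16,4,7]
11<16: swap(2,2), lo=3 mid=3 ⇒ [13,15,11,9,10,8,16,4,7]
9<16: swap(3,3), lo=4 mid=4 ⇒ [13,15,11,9,10,8,16,4,7]
10<16: swap(4,4), lo=5 mid=5 ⇒ [13,15,11,9,10,8,16,4,7]
8<16: swap(5,5), lo=6 mid=6 ⇒ [13,15,11,9,10,8,16,4,7]
16=16: mid=7
4<16: swap(6,7), lo=7 mid=8 ⇒ [13,15,11,9,10,8,4,16,7]
7<16: swap(7,8), lo=8 mid=9 ⇒ [13,15,11,9,10,8,4,7,16]
done. lo=8 hi=8; v=[13,15,11,9,10,8,4,7,16]

(8, 8)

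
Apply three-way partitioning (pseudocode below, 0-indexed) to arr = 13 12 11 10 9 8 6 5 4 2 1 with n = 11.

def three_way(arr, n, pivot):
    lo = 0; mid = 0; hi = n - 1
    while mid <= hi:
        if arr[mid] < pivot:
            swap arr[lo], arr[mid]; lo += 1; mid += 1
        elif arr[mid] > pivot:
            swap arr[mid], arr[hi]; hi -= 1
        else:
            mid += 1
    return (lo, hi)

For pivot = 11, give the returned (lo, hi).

(8, 8)

lo=0 mid=0 hi=10
13>11: swap(0,10), hi=9 ⇒ 1 12 11 10 9 8 6 5 4 2 13
1<11: swap(0,0), lo=1 mid=1 ⇒ 1 12 11 10 9 8 6 5 4 2 13
12>11: swap(1,9), hi=8 ⇒ 1 2 11 10 9 8 6 5 4 12 13
2<11: swap(1,1), lo=2 mid=2 ⇒ 1 2 11 10 9 8 6 5 4 12 13
11=11: mid=3
10<11: swap(2,3), lo=3 mid=4 ⇒ 1 2 10 11 9 8 6 5 4 12 13
9<11: swap(3,4), lo=4 mid=5 ⇒ 1 2 10 9 11 8 6 5 4 12 13
8<11: swap(4,5), lo=5 mid=6 ⇒ 1 2 10 9 8 11 6 5 4 12 13
6<11: swap(5,6), lo=6 mid=7 ⇒ 1 2 10 9 8 6 11 5 4 12 13
5<11: swap(6,7), lo=7 mid=8 ⇒ 1 2 10 9 8 6 5 11 4 12 13
4<11: swap(7,8), lo=8 mid=9 ⇒ 1 2 10 9 8 6 5 4 11 12 13
done. lo=8 hi=8; arr=1 2 10 9 8 6 5 4 11 12 13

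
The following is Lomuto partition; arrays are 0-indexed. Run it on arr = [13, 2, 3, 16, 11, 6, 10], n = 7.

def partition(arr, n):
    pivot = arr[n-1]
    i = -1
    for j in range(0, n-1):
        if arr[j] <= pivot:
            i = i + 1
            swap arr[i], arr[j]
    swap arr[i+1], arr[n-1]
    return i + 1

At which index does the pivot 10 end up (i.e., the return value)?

3

pivot=10, i=-1
j=0: 13>10, skip
j=1: 2≤10, i=0, swap(0,1) ⇒ [2, 13, 3, 16, 11, 6, 10]
j=2: 3≤10, i=1, swap(1,2) ⇒ [2, 3, 13, 16, 11, 6, 10]
j=3: 16>10, skip
j=4: 11>10, skip
j=5: 6≤10, i=2, swap(2,5) ⇒ [2, 3, 6, 16, 11, 13, 10]
swap(3,6) ⇒ [2, 3, 6, 10, 11, 13, 16]; return 3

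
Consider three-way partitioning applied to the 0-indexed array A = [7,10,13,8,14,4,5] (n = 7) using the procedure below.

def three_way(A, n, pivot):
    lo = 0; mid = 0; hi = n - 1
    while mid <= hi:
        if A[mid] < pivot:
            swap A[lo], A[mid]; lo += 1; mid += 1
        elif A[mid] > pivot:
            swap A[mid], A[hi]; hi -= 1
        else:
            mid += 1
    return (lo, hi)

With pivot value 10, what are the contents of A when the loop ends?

[7,5,8,4,10,14,13]

pivot = 10; lo=0, mid=0, hi=6
A[mid]=7<10: swap A[0],A[0]; lo=1,mid=1 → [7,10,13,8,14,4,5]
A[mid]=10=10: mid=2
A[mid]=13>10: swap A[2],A[6]; hi=5 → [7,10,5,8,14,4,13]
A[mid]=5<10: swap A[1],A[2]; lo=2,mid=3 → [7,5,10,8,14,4,13]
A[mid]=8<10: swap A[2],A[3]; lo=3,mid=4 → [7,5,8,10,14,4,13]
A[mid]=14>10: swap A[4],A[5]; hi=4 → [7,5,8,10,4,14,13]
A[mid]=4<10: swap A[3],A[4]; lo=4,mid=5 → [7,5,8,4,10,14,13]
end: lo=4, hi=4; A = [7,5,8,4,10,14,13]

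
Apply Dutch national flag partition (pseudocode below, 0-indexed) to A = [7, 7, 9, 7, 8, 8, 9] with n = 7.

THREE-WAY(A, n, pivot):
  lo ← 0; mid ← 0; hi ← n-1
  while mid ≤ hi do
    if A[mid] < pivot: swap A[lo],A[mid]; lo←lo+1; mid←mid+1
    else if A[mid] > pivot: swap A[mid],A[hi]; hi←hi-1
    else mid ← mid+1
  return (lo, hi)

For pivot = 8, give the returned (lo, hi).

(3, 4)

lo=0 mid=0 hi=6
7<8: swap(0,0), lo=1 mid=1 ⇒ [7, 7, 9, 7, 8, 8, 9]
7<8: swap(1,1), lo=2 mid=2 ⇒ [7, 7, 9, 7, 8, 8, 9]
9>8: swap(2,6), hi=5 ⇒ [7, 7, 9, 7, 8, 8, 9]
9>8: swap(2,5), hi=4 ⇒ [7, 7, 8, 7, 8, 9, 9]
8=8: mid=3
7<8: swap(2,3), lo=3 mid=4 ⇒ [7, 7, 7, 8, 8, 9, 9]
8=8: mid=5
done. lo=3 hi=4; A=[7, 7, 7, 8, 8, 9, 9]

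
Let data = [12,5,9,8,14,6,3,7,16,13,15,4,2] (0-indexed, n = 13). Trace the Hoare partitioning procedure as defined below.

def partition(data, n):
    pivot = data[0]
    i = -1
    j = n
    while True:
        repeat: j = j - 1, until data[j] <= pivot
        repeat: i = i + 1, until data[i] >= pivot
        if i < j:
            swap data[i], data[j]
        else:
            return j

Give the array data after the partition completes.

[2,5,9,8,4,6,3,7,16,13,15,14,12]

pivot = data[0] = 12; i = -1, j = 13
j→12 (data[12]=2≤12), i→0 (data[0]=12≥12); i<j, swap → [2,5,9,8,14,6,3,7,16,13,15,4,12]
j→11 (data[11]=4≤12), i→4 (data[4]=14≥12); i<j, swap → [2,5,9,8,4,6,3,7,16,13,15,14,12]
j→7, i→8; i≥j, return j=7. data = [2,5,9,8,4,6,3,7,16,13,15,14,12]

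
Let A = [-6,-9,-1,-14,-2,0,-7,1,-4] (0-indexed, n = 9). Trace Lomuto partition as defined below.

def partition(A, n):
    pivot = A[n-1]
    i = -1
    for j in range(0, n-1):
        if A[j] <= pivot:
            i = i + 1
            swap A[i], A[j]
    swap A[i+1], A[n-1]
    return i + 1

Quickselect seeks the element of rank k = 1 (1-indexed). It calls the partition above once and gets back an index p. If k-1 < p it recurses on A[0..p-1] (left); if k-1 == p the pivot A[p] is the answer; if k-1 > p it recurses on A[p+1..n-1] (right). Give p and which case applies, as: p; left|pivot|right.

4; left

pivot = A[8] = -4; i = -1
j=0: A[0]=-6 ≤ -4 → i=0, swap A[0],A[0] (no change) → [-6,-9,-1,-14,-2,0,-7,1,-4]
j=1: A[1]=-9 ≤ -4 → i=1, swap A[1],A[1] (no change) → [-6,-9,-1,-14,-2,0,-7,1,-4]
j=2: A[2]=-1 > -4 → no swap
j=3: A[3]=-14 ≤ -4 → i=2, swap A[2],A[3] → [-6,-9,-14,-1,-2,0,-7,1,-4]
j=4: A[4]=-2 > -4 → no swap
j=5: A[5]=0 > -4 → no swap
j=6: A[6]=-7 ≤ -4 → i=3, swap A[3],A[6] → [-6,-9,-14,-7,-2,0,-1,1,-4]
j=7: A[7]=1 > -4 → no swap
final swap A[4],A[8] → [-6,-9,-14,-7,-4,0,-1,1,-2]; return 4
p = 4; k-1 = 0 < 4 ⇒ left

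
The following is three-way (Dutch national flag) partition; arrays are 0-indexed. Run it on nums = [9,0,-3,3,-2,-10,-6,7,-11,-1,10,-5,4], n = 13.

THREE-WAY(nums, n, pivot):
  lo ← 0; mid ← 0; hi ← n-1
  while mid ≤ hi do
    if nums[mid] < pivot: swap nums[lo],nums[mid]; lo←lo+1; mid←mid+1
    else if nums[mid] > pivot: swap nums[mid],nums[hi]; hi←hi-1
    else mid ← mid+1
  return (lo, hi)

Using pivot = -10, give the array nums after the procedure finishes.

[-11,-10,3,-2,-3,-6,7,0,-1,10,-5,4,9]

lo=0 mid=0 hi=12
9>-10: swap(0,12), hi=11 ⇒ [4,0,-3,3,-2,-10,-6,7,-11,-1,10,-5,9]
4>-10: swap(0,11), hi=10 ⇒ [-5,0,-3,3,-2,-10,-6,7,-11,-1,10,4,9]
-5>-10: swap(0,10), hi=9 ⇒ [10,0,-3,3,-2,-10,-6,7,-11,-1,-5,4,9]
10>-10: swap(0,9), hi=8 ⇒ [-1,0,-3,3,-2,-10,-6,7,-11,10,-5,4,9]
-1>-10: swap(0,8), hi=7 ⇒ [-11,0,-3,3,-2,-10,-6,7,-1,10,-5,4,9]
-11<-10: swap(0,0), lo=1 mid=1 ⇒ [-11,0,-3,3,-2,-10,-6,7,-1,10,-5,4,9]
0>-10: swap(1,7), hi=6 ⇒ [-11,7,-3,3,-2,-10,-6,0,-1,10,-5,4,9]
7>-10: swap(1,6), hi=5 ⇒ [-11,-6,-3,3,-2,-10,7,0,-1,10,-5,4,9]
-6>-10: swap(1,5), hi=4 ⇒ [-11,-10,-3,3,-2,-6,7,0,-1,10,-5,4,9]
-10=-10: mid=2
-3>-10: swap(2,4), hi=3 ⇒ [-11,-10,-2,3,-3,-6,7,0,-1,10,-5,4,9]
-2>-10: swap(2,3), hi=2 ⇒ [-11,-10,3,-2,-3,-6,7,0,-1,10,-5,4,9]
3>-10: swap(2,2), hi=1 ⇒ [-11,-10,3,-2,-3,-6,7,0,-1,10,-5,4,9]
done. lo=1 hi=1; nums=[-11,-10,3,-2,-3,-6,7,0,-1,10,-5,4,9]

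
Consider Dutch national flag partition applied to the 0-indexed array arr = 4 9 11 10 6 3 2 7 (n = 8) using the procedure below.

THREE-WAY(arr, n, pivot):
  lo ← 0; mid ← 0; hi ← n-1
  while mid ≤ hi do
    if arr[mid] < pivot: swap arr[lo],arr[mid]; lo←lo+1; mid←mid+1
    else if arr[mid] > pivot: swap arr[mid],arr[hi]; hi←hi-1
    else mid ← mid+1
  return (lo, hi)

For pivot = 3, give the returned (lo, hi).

pivot = 3; lo=0, mid=0, hi=7
arr[mid]=4>3: swap arr[0],arr[7]; hi=6 → 7 9 11 10 6 3 2 4
arr[mid]=7>3: swap arr[0],arr[6]; hi=5 → 2 9 11 10 6 3 7 4
arr[mid]=2<3: swap arr[0],arr[0]; lo=1,mid=1 → 2 9 11 10 6 3 7 4
arr[mid]=9>3: swap arr[1],arr[5]; hi=4 → 2 3 11 10 6 9 7 4
arr[mid]=3=3: mid=2
arr[mid]=11>3: swap arr[2],arr[4]; hi=3 → 2 3 6 10 11 9 7 4
arr[mid]=6>3: swap arr[2],arr[3]; hi=2 → 2 3 10 6 11 9 7 4
arr[mid]=10>3: swap arr[2],arr[2]; hi=1 → 2 3 10 6 11 9 7 4
end: lo=1, hi=1; arr = 2 3 10 6 11 9 7 4

(1, 1)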